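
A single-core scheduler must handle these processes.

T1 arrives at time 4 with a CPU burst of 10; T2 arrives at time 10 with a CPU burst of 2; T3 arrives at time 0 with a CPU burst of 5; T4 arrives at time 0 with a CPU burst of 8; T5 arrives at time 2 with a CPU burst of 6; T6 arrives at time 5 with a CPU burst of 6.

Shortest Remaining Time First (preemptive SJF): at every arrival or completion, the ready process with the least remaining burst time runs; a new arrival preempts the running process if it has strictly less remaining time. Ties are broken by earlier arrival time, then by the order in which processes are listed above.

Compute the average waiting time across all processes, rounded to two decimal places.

Gantt: | T3 0-5 | T5 5-11 | T2 11-13 | T6 13-19 | T4 19-27 | T1 27-37 |
Completion: T1=37  T2=13  T3=5  T4=27  T5=11  T6=19
Turnaround (C−A): T1=33  T2=3  T3=5  T4=27  T5=9  T6=14
Waiting times: T1=23, T2=1, T3=0, T4=19, T5=3, T6=8
Average waiting = (23+1+0+19+3+8) / 6 = 54/6 = 9.00

9.00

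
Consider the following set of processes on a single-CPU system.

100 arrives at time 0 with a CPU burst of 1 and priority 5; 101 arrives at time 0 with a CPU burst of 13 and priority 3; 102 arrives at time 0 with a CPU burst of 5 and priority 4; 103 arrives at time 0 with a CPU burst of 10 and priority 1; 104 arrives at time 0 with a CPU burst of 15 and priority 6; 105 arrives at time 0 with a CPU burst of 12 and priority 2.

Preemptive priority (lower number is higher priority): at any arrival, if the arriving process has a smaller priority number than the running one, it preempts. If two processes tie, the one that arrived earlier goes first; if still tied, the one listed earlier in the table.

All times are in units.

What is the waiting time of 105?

Gantt: | 103 0-10 | 105 10-22 | 101 22-35 | 102 35-40 | 100 40-41 | 104 41-56 |
Completion: 100=41  101=35  102=40  103=10  104=56  105=22
Turnaround (C−A): 100=41  101=35  102=40  103=10  104=56  105=22
Waiting(105) = turnaround − burst = 22 − 12 = 10

10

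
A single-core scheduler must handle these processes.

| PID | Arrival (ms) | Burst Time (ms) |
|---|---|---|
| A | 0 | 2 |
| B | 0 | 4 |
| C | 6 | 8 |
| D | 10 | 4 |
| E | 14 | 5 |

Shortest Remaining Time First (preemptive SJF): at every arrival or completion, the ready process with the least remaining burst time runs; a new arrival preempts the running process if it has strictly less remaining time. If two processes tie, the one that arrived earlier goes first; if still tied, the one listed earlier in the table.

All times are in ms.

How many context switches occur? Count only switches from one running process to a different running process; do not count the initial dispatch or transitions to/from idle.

Timeline: | A 0-2 | B 2-6 | C 6-14 | D 14-18 | E 18-23 |
Completion: A=2  B=6  C=14  D=18  E=23

4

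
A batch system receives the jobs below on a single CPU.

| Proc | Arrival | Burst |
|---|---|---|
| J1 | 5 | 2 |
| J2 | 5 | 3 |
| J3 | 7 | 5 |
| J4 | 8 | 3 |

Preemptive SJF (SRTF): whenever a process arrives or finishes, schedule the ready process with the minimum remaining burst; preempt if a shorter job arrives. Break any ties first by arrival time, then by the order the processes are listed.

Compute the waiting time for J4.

2

Schedule: | idle 0-5 | J1 5-7 | J2 7-10 | J4 10-13 | J3 13-18 |
Completion: J1=7  J2=10  J3=18  J4=13
Waiting(J4) = turnaround − burst = 5 − 3 = 2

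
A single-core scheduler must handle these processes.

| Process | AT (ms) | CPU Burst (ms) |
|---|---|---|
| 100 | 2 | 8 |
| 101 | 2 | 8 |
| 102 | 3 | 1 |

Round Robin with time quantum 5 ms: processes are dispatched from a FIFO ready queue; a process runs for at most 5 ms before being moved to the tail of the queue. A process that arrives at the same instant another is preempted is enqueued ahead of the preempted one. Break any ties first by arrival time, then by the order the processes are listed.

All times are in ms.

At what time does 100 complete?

Schedule: | idle 0-2 | 100 2-7 | 101 7-12 | 102 12-13 | 100 13-16 | 101 16-19 |
Completion: 100=16  101=19  102=13

16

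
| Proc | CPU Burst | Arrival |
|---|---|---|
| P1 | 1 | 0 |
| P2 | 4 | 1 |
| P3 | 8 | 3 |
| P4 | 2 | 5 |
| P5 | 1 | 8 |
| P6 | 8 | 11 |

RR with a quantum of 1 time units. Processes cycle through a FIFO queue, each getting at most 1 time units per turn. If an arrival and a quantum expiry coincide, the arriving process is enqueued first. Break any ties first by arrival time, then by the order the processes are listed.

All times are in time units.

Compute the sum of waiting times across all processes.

Gantt: | P1 0-1 | P2 1-3 | P3 3-4 | P2 4-5 | P3 5-6 | P4 6-7 | P2 7-8 | P3 8-9 | P4 9-10 | P5 10-11 | P3 11-12 | P6 12-13 | P3 13-14 | P6 14-15 | P3 15-16 | P6 16-17 | P3 17-18 | P6 18-19 | P3 19-20 | P6 20-24 |
Completion: P1=1  P2=8  P3=20  P4=10  P5=11  P6=24
Turnaround (C−A): P1=1  P2=7  P3=17  P4=5  P5=3  P6=13
Waiting = turnaround − burst: P1=0, P2=3, P3=9, P4=3, P5=2, P6=5
Total waiting = 0 + 3 + 9 + 3 + 2 + 5 = 22

22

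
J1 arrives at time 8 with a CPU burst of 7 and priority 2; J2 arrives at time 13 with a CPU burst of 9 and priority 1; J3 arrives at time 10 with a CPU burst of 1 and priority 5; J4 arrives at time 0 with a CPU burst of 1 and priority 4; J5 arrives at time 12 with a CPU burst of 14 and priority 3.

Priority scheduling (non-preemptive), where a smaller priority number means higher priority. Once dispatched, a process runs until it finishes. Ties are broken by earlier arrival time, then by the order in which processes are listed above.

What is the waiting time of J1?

Timeline: | J4 0-1 | idle 1-8 | J1 8-15 | J2 15-24 | J5 24-38 | J3 38-39 |
Completion: J1=15  J2=24  J3=39  J4=1  J5=38
Turnaround (C−A): J1=7  J2=11  J3=29  J4=1  J5=26
Waiting(J1) = turnaround − burst = 7 − 7 = 0

0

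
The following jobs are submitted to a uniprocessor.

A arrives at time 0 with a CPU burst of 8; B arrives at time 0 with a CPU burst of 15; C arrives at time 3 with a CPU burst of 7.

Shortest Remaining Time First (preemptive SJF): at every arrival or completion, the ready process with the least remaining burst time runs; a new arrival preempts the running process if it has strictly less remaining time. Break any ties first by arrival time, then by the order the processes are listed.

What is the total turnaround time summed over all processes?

Gantt: | A 0-8 | C 8-15 | B 15-30 |
Completion: A=8  B=30  C=15
Turnaround = completion − arrival: A=8, B=30, C=12
Total turnaround = 8 + 30 + 12 = 50

50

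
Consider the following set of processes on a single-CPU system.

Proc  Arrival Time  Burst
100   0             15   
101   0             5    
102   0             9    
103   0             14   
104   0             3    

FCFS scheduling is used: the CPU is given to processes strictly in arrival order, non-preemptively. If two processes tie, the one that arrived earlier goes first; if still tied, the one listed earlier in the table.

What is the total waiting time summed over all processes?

107

Gantt: | 100 0-15 | 101 15-20 | 102 20-29 | 103 29-43 | 104 43-46 |
Completion: 100=15  101=20  102=29  103=43  104=46
Turnaround (C−A): 100=15  101=20  102=29  103=43  104=46
Waiting = turnaround − burst: 100=0, 101=15, 102=20, 103=29, 104=43
Total waiting = 0 + 15 + 20 + 29 + 43 = 107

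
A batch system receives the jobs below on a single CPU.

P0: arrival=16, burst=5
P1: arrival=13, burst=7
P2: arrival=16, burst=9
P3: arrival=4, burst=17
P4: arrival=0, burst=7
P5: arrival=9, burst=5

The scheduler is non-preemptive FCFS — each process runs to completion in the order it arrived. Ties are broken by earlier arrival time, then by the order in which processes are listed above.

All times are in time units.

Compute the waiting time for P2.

25

Timeline: | P4 0-7 | P3 7-24 | P5 24-29 | P1 29-36 | P0 36-41 | P2 41-50 |
Completion: P0=41  P1=36  P2=50  P3=24  P4=7  P5=29
Waiting(P2) = turnaround − burst = 34 − 9 = 25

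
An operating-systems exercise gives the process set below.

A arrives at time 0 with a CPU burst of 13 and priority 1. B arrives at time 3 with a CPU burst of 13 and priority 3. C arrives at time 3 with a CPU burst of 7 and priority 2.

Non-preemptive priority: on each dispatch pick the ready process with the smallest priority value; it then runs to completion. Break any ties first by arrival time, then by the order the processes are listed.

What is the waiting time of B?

17

Timeline: | A 0-13 | C 13-20 | B 20-33 |
Completion: A=13  B=33  C=20
Turnaround (C−A): A=13  B=30  C=17
Waiting(B) = turnaround − burst = 30 − 13 = 17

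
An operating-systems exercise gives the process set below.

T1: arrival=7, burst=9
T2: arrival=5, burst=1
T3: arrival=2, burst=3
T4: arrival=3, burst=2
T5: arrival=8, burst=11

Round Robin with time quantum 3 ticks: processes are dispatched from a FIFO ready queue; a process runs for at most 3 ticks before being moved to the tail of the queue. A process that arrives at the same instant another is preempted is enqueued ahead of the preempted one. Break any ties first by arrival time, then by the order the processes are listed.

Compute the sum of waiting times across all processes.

Schedule: | idle 0-2 | T3 2-5 | T4 5-7 | T2 7-8 | T1 8-11 | T5 11-14 | T1 14-17 | T5 17-20 | T1 20-23 | T5 23-28 |
Completion: T1=23  T2=8  T3=5  T4=7  T5=28
Turnaround (C−A): T1=16  T2=3  T3=3  T4=4  T5=20
Waiting = turnaround − burst: T1=7, T2=2, T3=0, T4=2, T5=9
Total waiting = 7 + 2 + 0 + 2 + 9 = 20

20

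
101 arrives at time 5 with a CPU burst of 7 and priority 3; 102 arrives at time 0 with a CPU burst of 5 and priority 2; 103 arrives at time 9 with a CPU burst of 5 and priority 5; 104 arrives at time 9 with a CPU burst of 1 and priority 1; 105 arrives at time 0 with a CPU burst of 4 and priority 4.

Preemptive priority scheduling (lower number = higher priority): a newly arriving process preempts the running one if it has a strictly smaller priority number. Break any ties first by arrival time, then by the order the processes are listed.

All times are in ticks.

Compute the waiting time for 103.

8

Gantt: | 102 0-5 | 101 5-9 | 104 9-10 | 101 10-13 | 105 13-17 | 103 17-22 |
Completion: 101=13  102=5  103=22  104=10  105=17
Turnaround (C−A): 101=8  102=5  103=13  104=1  105=17
Waiting(103) = turnaround − burst = 13 − 5 = 8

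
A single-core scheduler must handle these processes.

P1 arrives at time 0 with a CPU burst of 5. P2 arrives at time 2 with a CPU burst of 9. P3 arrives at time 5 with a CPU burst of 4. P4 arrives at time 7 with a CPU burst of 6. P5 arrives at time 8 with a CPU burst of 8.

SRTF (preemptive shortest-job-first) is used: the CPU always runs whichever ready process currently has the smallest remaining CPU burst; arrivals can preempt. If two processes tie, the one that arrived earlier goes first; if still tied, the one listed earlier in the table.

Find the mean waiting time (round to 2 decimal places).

6.00

Schedule: | P1 0-5 | P3 5-9 | P4 9-15 | P5 15-23 | P2 23-32 |
Completion: P1=5  P2=32  P3=9  P4=15  P5=23
Waiting times: P1=0, P2=21, P3=0, P4=2, P5=7
Average waiting = (0+21+0+2+7) / 5 = 30/5 = 6.00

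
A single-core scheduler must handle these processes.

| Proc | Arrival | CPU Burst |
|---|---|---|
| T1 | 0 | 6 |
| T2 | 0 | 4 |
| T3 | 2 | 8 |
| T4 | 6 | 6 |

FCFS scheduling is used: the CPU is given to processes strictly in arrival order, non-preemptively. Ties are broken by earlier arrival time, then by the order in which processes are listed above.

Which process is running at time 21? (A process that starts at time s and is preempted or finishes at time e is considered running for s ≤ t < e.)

T4

Schedule: | T1 0-6 | T2 6-10 | T3 10-18 | T4 18-24 |
Completion: T1=6  T2=10  T3=18  T4=24
Turnaround (C−A): T1=6  T2=10  T3=16  T4=18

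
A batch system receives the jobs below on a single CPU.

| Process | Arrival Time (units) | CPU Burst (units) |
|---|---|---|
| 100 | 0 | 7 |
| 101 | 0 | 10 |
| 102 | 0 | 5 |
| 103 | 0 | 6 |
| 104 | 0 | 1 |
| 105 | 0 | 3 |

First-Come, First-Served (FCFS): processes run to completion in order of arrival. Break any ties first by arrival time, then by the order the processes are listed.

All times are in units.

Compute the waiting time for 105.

Gantt: | 100 0-7 | 101 7-17 | 102 17-22 | 103 22-28 | 104 28-29 | 105 29-32 |
Completion: 100=7  101=17  102=22  103=28  104=29  105=32
Turnaround (C−A): 100=7  101=17  102=22  103=28  104=29  105=32
Waiting(105) = turnaround − burst = 32 − 3 = 29

29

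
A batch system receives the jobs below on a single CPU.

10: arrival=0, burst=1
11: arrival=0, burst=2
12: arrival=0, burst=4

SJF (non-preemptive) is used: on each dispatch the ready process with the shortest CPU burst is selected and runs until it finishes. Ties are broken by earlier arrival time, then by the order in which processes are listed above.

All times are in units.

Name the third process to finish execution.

12

Gantt: | 10 0-1 | 11 1-3 | 12 3-7 |
Completion: 10=1  11=3  12=7
Turnaround (C−A): 10=1  11=3  12=7
Finish order: 10 → 11 → 12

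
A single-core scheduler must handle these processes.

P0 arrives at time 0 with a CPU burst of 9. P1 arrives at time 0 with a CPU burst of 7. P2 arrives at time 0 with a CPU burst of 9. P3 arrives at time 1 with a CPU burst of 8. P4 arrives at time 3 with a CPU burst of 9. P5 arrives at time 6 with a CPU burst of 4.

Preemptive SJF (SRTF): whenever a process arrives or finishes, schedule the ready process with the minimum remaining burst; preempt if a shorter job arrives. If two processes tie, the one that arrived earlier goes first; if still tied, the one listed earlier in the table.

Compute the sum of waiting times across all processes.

92

Gantt: | P1 0-7 | P5 7-11 | P3 11-19 | P0 19-28 | P2 28-37 | P4 37-46 |
Completion: P0=28  P1=7  P2=37  P3=19  P4=46  P5=11
Waiting = turnaround − burst: P0=19, P1=0, P2=28, P3=10, P4=34, P5=1
Total waiting = 19 + 0 + 28 + 10 + 34 + 1 = 92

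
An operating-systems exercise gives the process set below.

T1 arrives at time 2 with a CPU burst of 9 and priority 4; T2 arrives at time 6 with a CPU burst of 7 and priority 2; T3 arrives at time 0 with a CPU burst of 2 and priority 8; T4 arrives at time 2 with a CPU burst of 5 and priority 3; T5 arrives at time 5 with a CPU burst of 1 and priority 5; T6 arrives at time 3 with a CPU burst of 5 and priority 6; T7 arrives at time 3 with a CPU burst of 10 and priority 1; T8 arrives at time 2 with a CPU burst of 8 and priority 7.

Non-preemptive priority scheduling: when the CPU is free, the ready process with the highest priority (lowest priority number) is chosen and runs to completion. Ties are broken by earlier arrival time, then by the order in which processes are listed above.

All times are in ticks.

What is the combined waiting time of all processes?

Gantt: | T3 0-2 | T4 2-7 | T7 7-17 | T2 17-24 | T1 24-33 | T5 33-34 | T6 34-39 | T8 39-47 |
Completion: T1=33  T2=24  T3=2  T4=7  T5=34  T6=39  T7=17  T8=47
Waiting = turnaround − burst: T1=22, T2=11, T3=0, T4=0, T5=28, T6=31, T7=4, T8=37
Total waiting = 22 + 11 + 0 + 0 + 28 + 31 + 4 + 37 = 133

133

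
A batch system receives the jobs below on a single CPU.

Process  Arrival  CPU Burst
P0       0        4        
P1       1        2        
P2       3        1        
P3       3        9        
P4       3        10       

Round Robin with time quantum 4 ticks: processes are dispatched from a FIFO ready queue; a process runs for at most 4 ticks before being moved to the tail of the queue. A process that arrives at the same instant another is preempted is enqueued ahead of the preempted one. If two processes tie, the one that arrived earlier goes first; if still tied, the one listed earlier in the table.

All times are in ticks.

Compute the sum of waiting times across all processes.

Gantt: | P0 0-4 | P1 4-6 | P2 6-7 | P3 7-11 | P4 11-15 | P3 15-19 | P4 19-23 | P3 23-24 | P4 24-26 |
Completion: P0=4  P1=6  P2=7  P3=24  P4=26
Turnaround (C−A): P0=4  P1=5  P2=4  P3=21  P4=23
Waiting = turnaround − burst: P0=0, P1=3, P2=3, P3=12, P4=13
Total waiting = 0 + 3 + 3 + 12 + 13 = 31

31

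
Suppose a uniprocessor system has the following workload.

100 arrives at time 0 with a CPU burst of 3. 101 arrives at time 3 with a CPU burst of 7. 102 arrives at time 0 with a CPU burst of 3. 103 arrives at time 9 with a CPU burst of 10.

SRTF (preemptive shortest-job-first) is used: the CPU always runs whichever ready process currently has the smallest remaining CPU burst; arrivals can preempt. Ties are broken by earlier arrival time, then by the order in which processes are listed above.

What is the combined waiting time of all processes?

Timeline: | 100 0-3 | 102 3-6 | 101 6-13 | 103 13-23 |
Completion: 100=3  101=13  102=6  103=23
Waiting = turnaround − burst: 100=0, 101=3, 102=3, 103=4
Total waiting = 0 + 3 + 3 + 4 = 10

10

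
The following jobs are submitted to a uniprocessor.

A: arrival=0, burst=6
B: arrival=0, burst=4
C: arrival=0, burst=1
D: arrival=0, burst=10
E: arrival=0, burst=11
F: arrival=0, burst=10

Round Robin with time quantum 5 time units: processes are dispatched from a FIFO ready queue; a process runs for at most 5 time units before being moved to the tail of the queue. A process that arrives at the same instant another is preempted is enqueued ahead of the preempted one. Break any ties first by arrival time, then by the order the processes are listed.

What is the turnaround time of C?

Timeline: | A 0-5 | B 5-9 | C 9-10 | D 10-15 | E 15-20 | F 20-25 | A 25-26 | D 26-31 | E 31-36 | F 36-41 | E 41-42 |
Completion: A=26  B=9  C=10  D=31  E=42  F=41
Turnaround (C−A): A=26  B=9  C=10  D=31  E=42  F=41
Turnaround(C) = completion − arrival = 10 − 0 = 10

10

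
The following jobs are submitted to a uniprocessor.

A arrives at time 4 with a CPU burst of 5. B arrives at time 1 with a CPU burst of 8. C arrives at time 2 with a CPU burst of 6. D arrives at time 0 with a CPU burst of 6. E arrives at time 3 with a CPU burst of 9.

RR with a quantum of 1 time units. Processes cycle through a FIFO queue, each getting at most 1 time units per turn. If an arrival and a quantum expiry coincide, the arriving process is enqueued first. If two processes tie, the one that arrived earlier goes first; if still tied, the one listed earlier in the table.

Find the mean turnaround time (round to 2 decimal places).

Timeline: | D 0-1 | B 1-2 | D 2-3 | C 3-4 | B 4-5 | E 5-6 | D 6-7 | A 7-8 | C 8-9 | B 9-10 | E 10-11 | D 11-12 | A 12-13 | C 13-14 | B 14-15 | E 15-16 | D 16-17 | A 17-18 | C 18-19 | B 19-20 | E 20-21 | D 21-22 | A 22-23 | C 23-24 | B 24-25 | E 25-26 | A 26-27 | C 27-28 | B 28-29 | E 29-30 | B 30-31 | E 31-34 |
Completion: A=27  B=31  C=28  D=22  E=34
Turnaround times: A=23, B=30, C=26, D=22, E=31
Average turnaround = (23+30+26+22+31) / 5 = 132/5 = 26.40

26.40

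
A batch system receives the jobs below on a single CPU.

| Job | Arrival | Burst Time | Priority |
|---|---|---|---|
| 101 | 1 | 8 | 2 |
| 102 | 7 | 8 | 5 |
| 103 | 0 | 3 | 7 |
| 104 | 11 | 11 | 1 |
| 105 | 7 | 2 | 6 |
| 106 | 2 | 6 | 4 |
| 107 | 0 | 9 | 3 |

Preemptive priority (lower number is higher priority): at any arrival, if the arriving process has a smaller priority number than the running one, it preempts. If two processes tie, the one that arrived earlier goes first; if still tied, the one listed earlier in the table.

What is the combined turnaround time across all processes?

198

Schedule: | 107 0-1 | 101 1-9 | 107 9-11 | 104 11-22 | 107 22-28 | 106 28-34 | 102 34-42 | 105 42-44 | 103 44-47 |
Completion: 101=9  102=42  103=47  104=22  105=44  106=34  107=28
Turnaround (C−A): 101=8  102=35  103=47  104=11  105=37  106=32  107=28
Turnaround = completion − arrival: 101=8, 102=35, 103=47, 104=11, 105=37, 106=32, 107=28
Total turnaround = 8 + 35 + 47 + 11 + 37 + 32 + 28 = 198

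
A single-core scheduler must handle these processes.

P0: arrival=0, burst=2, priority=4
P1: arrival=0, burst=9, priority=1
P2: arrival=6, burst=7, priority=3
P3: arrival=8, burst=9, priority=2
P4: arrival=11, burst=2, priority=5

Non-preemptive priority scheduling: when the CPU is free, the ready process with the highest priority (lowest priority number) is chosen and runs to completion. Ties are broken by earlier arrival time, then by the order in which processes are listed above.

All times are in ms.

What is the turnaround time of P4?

Timeline: | P1 0-9 | P3 9-18 | P2 18-25 | P0 25-27 | P4 27-29 |
Completion: P0=27  P1=9  P2=25  P3=18  P4=29
Turnaround (C−A): P0=27  P1=9  P2=19  P3=10  P4=18
Turnaround(P4) = completion − arrival = 29 − 11 = 18

18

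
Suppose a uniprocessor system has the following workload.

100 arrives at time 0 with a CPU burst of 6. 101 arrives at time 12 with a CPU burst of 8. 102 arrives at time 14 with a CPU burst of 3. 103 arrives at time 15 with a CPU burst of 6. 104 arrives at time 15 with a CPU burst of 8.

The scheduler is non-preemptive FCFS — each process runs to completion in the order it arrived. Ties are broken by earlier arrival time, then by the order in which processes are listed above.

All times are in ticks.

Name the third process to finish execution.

Gantt: | 100 0-6 | idle 6-12 | 101 12-20 | 102 20-23 | 103 23-29 | 104 29-37 |
Completion: 100=6  101=20  102=23  103=29  104=37
Finish order: 100 → 101 → 102 → 103 → 104

102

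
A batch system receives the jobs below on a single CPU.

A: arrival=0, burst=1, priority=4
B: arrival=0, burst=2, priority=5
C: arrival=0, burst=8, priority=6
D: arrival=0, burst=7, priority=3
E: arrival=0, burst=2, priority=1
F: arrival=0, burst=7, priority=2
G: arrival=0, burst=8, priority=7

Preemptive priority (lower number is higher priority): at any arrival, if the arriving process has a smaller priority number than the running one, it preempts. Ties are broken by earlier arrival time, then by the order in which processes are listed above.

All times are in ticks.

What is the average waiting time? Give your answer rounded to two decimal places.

Gantt: | E 0-2 | F 2-9 | D 9-16 | A 16-17 | B 17-19 | C 19-27 | G 27-35 |
Completion: A=17  B=19  C=27  D=16  E=2  F=9  G=35
Waiting times: A=16, B=17, C=19, D=9, E=0, F=2, G=27
Average waiting = (16+17+19+9+0+2+27) / 7 = 90/7 = 12.86

12.86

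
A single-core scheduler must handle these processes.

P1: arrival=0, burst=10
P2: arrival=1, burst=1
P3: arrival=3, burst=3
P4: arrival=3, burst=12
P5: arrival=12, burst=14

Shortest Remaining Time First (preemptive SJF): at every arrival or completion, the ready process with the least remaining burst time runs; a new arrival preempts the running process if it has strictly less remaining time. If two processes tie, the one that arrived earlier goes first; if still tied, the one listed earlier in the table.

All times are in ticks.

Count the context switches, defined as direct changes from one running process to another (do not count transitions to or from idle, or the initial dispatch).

6

Gantt: | P1 0-1 | P2 1-2 | P1 2-3 | P3 3-6 | P1 6-14 | P4 14-26 | P5 26-40 |
Completion: P1=14  P2=2  P3=6  P4=26  P5=40
Turnaround (C−A): P1=14  P2=1  P3=3  P4=23  P5=28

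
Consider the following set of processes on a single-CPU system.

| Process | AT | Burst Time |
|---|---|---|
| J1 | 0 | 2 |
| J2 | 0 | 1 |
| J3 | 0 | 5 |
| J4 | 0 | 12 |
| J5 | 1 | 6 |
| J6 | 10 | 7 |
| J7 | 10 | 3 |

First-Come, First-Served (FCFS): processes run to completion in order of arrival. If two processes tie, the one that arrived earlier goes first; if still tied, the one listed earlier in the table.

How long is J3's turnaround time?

8

Gantt: | J1 0-2 | J2 2-3 | J3 3-8 | J4 8-20 | J5 20-26 | J6 26-33 | J7 33-36 |
Completion: J1=2  J2=3  J3=8  J4=20  J5=26  J6=33  J7=36
Turnaround (C−A): J1=2  J2=3  J3=8  J4=20  J5=25  J6=23  J7=26
Turnaround(J3) = completion − arrival = 8 − 0 = 8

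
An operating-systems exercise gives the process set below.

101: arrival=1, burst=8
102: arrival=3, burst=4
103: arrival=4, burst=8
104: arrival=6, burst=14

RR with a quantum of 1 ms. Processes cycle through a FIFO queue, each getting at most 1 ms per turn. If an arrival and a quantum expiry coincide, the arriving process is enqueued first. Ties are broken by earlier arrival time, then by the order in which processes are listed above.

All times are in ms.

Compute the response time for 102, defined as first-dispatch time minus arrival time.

Timeline: | idle 0-1 | 101 1-3 | 102 3-4 | 101 4-5 | 103 5-6 | 102 6-7 | 101 7-8 | 104 8-9 | 103 9-10 | 102 10-11 | 101 11-12 | 104 12-13 | 103 13-14 | 102 14-15 | 101 15-16 | 104 16-17 | 103 17-18 | 101 18-19 | 104 19-20 | 103 20-21 | 101 21-22 | 104 22-23 | 103 23-24 | 104 24-25 | 103 25-26 | 104 26-27 | 103 27-28 | 104 28-35 |
Completion: 101=22  102=15  103=28  104=35
Turnaround (C−A): 101=21  102=12  103=24  104=29
Response(102) = first start − arrival = 3 − 3 = 0

0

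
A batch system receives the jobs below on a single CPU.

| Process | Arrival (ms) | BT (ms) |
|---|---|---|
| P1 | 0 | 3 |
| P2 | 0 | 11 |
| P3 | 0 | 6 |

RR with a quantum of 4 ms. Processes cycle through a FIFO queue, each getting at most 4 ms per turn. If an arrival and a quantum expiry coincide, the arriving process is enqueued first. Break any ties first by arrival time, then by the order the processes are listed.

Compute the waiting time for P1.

0

Timeline: | P1 0-3 | P2 3-7 | P3 7-11 | P2 11-15 | P3 15-17 | P2 17-20 |
Completion: P1=3  P2=20  P3=17
Turnaround (C−A): P1=3  P2=20  P3=17
Waiting(P1) = turnaround − burst = 3 − 3 = 0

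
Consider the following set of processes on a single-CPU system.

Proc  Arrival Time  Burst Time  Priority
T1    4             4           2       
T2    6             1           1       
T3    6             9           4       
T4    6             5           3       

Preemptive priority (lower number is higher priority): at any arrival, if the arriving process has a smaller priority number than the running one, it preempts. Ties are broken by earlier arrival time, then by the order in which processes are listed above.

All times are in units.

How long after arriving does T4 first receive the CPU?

3

Timeline: | idle 0-4 | T1 4-6 | T2 6-7 | T1 7-9 | T4 9-14 | T3 14-23 |
Completion: T1=9  T2=7  T3=23  T4=14
Turnaround (C−A): T1=5  T2=1  T3=17  T4=8
Response(T4) = first start − arrival = 9 − 6 = 3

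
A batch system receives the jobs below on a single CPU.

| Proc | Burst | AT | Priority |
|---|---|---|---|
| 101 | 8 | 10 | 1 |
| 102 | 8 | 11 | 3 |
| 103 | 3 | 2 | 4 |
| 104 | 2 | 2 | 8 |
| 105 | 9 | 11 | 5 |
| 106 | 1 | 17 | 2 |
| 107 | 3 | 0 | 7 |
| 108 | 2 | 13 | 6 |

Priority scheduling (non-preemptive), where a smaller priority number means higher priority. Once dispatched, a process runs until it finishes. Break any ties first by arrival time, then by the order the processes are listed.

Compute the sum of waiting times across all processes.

Timeline: | 107 0-3 | 103 3-6 | 104 6-8 | idle 8-10 | 101 10-18 | 106 18-19 | 102 19-27 | 105 27-36 | 108 36-38 |
Completion: 101=18  102=27  103=6  104=8  105=36  106=19  107=3  108=38
Turnaround (C−A): 101=8  102=16  103=4  104=6  105=25  106=2  107=3  108=25
Waiting = turnaround − burst: 101=0, 102=8, 103=1, 104=4, 105=16, 106=1, 107=0, 108=23
Total waiting = 0 + 8 + 1 + 4 + 16 + 1 + 0 + 23 = 53

53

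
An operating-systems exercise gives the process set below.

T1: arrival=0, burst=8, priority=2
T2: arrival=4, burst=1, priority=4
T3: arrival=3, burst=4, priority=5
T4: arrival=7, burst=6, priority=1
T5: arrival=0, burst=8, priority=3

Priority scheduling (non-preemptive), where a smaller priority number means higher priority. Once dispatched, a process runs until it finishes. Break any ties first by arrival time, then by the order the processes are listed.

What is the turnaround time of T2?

Timeline: | T1 0-8 | T4 8-14 | T5 14-22 | T2 22-23 | T3 23-27 |
Completion: T1=8  T2=23  T3=27  T4=14  T5=22
Turnaround (C−A): T1=8  T2=19  T3=24  T4=7  T5=22
Turnaround(T2) = completion − arrival = 23 − 4 = 19

19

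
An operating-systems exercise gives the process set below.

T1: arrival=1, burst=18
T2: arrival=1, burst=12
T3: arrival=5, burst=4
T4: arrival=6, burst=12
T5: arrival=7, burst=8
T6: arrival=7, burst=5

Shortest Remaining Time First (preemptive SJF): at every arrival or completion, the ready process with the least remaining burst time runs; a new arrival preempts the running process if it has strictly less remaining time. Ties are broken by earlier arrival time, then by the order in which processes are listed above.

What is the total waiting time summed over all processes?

Timeline: | idle 0-1 | T2 1-5 | T3 5-9 | T6 9-14 | T2 14-22 | T5 22-30 | T4 30-42 | T1 42-60 |
Completion: T1=60  T2=22  T3=9  T4=42  T5=30  T6=14
Waiting = turnaround − burst: T1=41, T2=9, T3=0, T4=24, T5=15, T6=2
Total waiting = 41 + 9 + 0 + 24 + 15 + 2 = 91

91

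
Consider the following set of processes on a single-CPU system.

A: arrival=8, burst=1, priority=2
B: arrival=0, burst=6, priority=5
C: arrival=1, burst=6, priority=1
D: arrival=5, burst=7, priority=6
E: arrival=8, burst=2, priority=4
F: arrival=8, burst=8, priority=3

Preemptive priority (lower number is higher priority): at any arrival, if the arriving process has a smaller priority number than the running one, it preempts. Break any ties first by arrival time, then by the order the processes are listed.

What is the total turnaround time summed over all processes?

Gantt: | B 0-1 | C 1-7 | B 7-8 | A 8-9 | F 9-17 | E 17-19 | B 19-23 | D 23-30 |
Completion: A=9  B=23  C=7  D=30  E=19  F=17
Turnaround = completion − arrival: A=1, B=23, C=6, D=25, E=11, F=9
Total turnaround = 1 + 23 + 6 + 25 + 11 + 9 = 75

75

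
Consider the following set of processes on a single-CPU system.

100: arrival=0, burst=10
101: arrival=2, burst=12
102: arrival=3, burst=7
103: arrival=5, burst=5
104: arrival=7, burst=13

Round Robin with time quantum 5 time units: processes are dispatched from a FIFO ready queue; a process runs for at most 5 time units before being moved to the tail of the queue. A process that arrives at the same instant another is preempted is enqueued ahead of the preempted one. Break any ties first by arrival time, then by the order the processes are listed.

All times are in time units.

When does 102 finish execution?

37

Schedule: | 100 0-5 | 101 5-10 | 102 10-15 | 103 15-20 | 100 20-25 | 104 25-30 | 101 30-35 | 102 35-37 | 104 37-42 | 101 42-44 | 104 44-47 |
Completion: 100=25  101=44  102=37  103=20  104=47
Turnaround (C−A): 100=25  101=42  102=34  103=15  104=40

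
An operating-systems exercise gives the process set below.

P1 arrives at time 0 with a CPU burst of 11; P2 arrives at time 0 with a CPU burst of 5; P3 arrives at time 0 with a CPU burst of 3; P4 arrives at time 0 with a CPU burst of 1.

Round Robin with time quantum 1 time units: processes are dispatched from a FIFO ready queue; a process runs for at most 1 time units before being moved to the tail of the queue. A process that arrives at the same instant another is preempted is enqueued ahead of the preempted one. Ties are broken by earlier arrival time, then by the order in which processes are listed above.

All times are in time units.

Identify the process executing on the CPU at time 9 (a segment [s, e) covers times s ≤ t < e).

P3

Timeline: | P1 0-1 | P2 1-2 | P3 2-3 | P4 3-4 | P1 4-5 | P2 5-6 | P3 6-7 | P1 7-8 | P2 8-9 | P3 9-10 | P1 10-11 | P2 11-12 | P1 12-13 | P2 13-14 | P1 14-20 |
Completion: P1=20  P2=14  P3=10  P4=4
Turnaround (C−A): P1=20  P2=14  P3=10  P4=4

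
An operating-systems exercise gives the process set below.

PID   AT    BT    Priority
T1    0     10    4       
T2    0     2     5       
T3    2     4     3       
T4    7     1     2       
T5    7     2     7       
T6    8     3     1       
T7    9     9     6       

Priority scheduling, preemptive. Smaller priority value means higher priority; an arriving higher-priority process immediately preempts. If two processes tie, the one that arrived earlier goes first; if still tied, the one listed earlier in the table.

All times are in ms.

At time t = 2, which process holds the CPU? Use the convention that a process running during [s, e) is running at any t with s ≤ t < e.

T3

Schedule: | T1 0-2 | T3 2-6 | T1 6-7 | T4 7-8 | T6 8-11 | T1 11-18 | T2 18-20 | T7 20-29 | T5 29-31 |
Completion: T1=18  T2=20  T3=6  T4=8  T5=31  T6=11  T7=29
Turnaround (C−A): T1=18  T2=20  T3=4  T4=1  T5=24  T6=3  T7=20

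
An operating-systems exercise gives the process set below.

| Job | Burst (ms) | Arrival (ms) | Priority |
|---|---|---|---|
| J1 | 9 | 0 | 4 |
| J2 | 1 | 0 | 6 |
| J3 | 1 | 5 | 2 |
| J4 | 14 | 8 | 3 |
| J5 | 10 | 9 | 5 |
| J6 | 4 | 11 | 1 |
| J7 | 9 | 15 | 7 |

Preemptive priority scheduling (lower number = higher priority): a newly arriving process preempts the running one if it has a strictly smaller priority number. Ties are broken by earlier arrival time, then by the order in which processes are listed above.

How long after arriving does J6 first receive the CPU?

0

Timeline: | J1 0-5 | J3 5-6 | J1 6-8 | J4 8-11 | J6 11-15 | J4 15-26 | J1 26-28 | J5 28-38 | J2 38-39 | J7 39-48 |
Completion: J1=28  J2=39  J3=6  J4=26  J5=38  J6=15  J7=48
Response(J6) = first start − arrival = 11 − 11 = 0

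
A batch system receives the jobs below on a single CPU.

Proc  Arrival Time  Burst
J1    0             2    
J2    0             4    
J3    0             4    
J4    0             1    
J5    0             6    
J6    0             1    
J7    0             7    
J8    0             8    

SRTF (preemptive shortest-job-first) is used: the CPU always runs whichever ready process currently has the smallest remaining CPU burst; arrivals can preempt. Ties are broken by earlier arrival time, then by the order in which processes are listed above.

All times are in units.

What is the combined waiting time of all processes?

Gantt: | J4 0-1 | J6 1-2 | J1 2-4 | J2 4-8 | J3 8-12 | J5 12-18 | J7 18-25 | J8 25-33 |
Completion: J1=4  J2=8  J3=12  J4=1  J5=18  J6=2  J7=25  J8=33
Turnaround (C−A): J1=4  J2=8  J3=12  J4=1  J5=18  J6=2  J7=25  J8=33
Waiting = turnaround − burst: J1=2, J2=4, J3=8, J4=0, J5=12, J6=1, J7=18, J8=25
Total waiting = 2 + 4 + 8 + 0 + 12 + 1 + 18 + 25 = 70

70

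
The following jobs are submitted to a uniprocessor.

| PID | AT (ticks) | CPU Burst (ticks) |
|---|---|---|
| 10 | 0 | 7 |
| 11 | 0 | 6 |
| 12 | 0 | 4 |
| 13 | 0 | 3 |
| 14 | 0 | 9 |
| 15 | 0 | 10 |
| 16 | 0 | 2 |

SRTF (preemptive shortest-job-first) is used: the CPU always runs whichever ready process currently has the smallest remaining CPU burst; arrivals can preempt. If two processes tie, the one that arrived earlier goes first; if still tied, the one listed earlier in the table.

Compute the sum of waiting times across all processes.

Schedule: | 16 0-2 | 13 2-5 | 12 5-9 | 11 9-15 | 10 15-22 | 14 22-31 | 15 31-41 |
Completion: 10=22  11=15  12=9  13=5  14=31  15=41  16=2
Turnaround (C−A): 10=22  11=15  12=9  13=5  14=31  15=41  16=2
Waiting = turnaround − burst: 10=15, 11=9, 12=5, 13=2, 14=22, 15=31, 16=0
Total waiting = 15 + 9 + 5 + 2 + 22 + 31 + 0 = 84

84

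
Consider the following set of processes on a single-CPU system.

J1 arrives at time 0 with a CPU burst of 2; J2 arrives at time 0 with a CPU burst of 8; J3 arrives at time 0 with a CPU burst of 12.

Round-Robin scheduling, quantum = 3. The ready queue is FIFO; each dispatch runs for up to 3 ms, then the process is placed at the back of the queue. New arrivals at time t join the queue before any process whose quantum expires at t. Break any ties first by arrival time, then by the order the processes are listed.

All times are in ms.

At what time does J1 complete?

2

Timeline: | J1 0-2 | J2 2-5 | J3 5-8 | J2 8-11 | J3 11-14 | J2 14-16 | J3 16-22 |
Completion: J1=2  J2=16  J3=22
Turnaround (C−A): J1=2  J2=16  J3=22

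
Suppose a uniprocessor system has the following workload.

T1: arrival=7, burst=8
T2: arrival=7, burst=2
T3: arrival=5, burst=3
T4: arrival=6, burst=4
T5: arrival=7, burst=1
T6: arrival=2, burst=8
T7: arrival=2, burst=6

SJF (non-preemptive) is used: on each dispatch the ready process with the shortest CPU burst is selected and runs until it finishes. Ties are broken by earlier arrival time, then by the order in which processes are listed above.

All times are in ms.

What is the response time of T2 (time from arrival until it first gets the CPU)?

2

Schedule: | idle 0-2 | T7 2-8 | T5 8-9 | T2 9-11 | T3 11-14 | T4 14-18 | T6 18-26 | T1 26-34 |
Completion: T1=34  T2=11  T3=14  T4=18  T5=9  T6=26  T7=8
Turnaround (C−A): T1=27  T2=4  T3=9  T4=12  T5=2  T6=24  T7=6
Response(T2) = first start − arrival = 9 − 7 = 2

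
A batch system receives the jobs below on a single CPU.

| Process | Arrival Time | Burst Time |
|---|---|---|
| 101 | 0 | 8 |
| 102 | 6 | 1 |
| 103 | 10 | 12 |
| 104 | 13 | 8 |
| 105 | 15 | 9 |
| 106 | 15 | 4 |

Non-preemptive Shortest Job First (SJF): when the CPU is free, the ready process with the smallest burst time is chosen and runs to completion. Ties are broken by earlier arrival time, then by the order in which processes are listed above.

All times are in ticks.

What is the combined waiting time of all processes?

Timeline: | 101 0-8 | 102 8-9 | idle 9-10 | 103 10-22 | 106 22-26 | 104 26-34 | 105 34-43 |
Completion: 101=8  102=9  103=22  104=34  105=43  106=26
Turnaround (C−A): 101=8  102=3  103=12  104=21  105=28  106=11
Waiting = turnaround − burst: 101=0, 102=2, 103=0, 104=13, 105=19, 106=7
Total waiting = 0 + 2 + 0 + 13 + 19 + 7 = 41

41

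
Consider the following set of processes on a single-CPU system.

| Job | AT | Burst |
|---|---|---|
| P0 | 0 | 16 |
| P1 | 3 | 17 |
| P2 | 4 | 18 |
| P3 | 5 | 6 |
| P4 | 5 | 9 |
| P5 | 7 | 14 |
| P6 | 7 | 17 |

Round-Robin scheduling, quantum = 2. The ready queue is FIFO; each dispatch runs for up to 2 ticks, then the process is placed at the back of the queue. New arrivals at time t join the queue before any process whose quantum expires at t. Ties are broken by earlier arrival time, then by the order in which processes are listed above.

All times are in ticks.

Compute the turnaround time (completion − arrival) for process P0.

Schedule: | P0 0-4 | P1 4-6 | P2 6-8 | P0 8-10 | P3 10-12 | P4 12-14 | P1 14-16 | P5 16-18 | P6 18-20 | P2 20-22 | P0 22-24 | P3 24-26 | P4 26-28 | P1 28-30 | P5 30-32 | P6 32-34 | P2 34-36 | P0 36-38 | P3 38-40 | P4 40-42 | P1 42-44 | P5 44-46 | P6 46-48 | P2 48-50 | P0 50-52 | P4 52-54 | P1 54-56 | P5 56-58 | P6 58-60 | P2 60-62 | P0 62-64 | P4 64-65 | P1 65-67 | P5 67-69 | P6 69-71 | P2 71-73 | P0 73-75 | P1 75-77 | P5 77-79 | P6 79-81 | P2 81-83 | P1 83-85 | P5 85-87 | P6 87-89 | P2 89-91 | P1 91-92 | P6 92-94 | P2 94-96 | P6 96-97 |
Completion: P0=75  P1=92  P2=96  P3=40  P4=65  P5=87  P6=97
Turnaround (C−A): P0=75  P1=89  P2=92  P3=35  P4=60  P5=80  P6=90
Turnaround(P0) = completion − arrival = 75 − 0 = 75

75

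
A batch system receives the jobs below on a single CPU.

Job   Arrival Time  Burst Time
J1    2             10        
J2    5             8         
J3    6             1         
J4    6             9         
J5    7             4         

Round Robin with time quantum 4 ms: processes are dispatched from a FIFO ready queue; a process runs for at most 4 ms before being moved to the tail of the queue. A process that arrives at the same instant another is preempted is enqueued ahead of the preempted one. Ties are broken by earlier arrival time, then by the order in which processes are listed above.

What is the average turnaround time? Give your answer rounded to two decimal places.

Gantt: | idle 0-2 | J1 2-6 | J2 6-10 | J3 10-11 | J4 11-15 | J1 15-19 | J5 19-23 | J2 23-27 | J4 27-31 | J1 31-33 | J4 33-34 |
Completion: J1=33  J2=27  J3=11  J4=34  J5=23
Turnaround (C−A): J1=31  J2=22  J3=5  J4=28  J5=16
Turnaround times: J1=31, J2=22, J3=5, J4=28, J5=16
Average turnaround = (31+22+5+28+16) / 5 = 102/5 = 20.40

20.40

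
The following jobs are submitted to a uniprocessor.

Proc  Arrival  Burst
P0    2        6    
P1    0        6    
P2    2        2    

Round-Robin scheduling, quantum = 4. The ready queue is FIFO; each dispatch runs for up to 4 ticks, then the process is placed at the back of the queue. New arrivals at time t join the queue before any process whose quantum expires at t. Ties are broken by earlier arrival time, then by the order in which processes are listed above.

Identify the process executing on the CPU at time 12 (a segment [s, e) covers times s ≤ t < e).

P0

Timeline: | P1 0-4 | P0 4-8 | P2 8-10 | P1 10-12 | P0 12-14 |
Completion: P0=14  P1=12  P2=10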